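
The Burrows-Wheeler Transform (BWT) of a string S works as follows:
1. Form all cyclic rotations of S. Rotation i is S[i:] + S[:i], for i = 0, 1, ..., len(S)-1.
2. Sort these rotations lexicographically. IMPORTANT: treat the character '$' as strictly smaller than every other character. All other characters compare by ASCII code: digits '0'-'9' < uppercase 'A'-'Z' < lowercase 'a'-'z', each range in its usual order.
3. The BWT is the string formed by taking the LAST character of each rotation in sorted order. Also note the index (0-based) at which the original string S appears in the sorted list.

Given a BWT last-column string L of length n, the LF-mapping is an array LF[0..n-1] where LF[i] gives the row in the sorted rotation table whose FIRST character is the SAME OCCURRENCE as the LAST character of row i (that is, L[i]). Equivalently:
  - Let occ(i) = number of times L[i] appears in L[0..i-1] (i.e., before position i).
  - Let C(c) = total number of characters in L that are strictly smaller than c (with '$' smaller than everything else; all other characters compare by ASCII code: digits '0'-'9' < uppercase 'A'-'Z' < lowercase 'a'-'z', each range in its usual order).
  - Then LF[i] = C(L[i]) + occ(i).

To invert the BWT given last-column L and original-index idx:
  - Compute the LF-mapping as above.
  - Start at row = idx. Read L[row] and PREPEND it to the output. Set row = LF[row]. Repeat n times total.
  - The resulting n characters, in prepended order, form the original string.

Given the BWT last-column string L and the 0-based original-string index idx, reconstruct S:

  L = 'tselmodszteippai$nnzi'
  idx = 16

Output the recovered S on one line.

LF mapping: 17 15 3 8 9 12 2 16 19 18 4 5 13 14 1 6 0 10 11 20 7
Walk LF starting at row 16, prepending L[row]:
  step 1: row=16, L[16]='$', prepend. Next row=LF[16]=0
  step 2: row=0, L[0]='t', prepend. Next row=LF[0]=17
  step 3: row=17, L[17]='n', prepend. Next row=LF[17]=10
  step 4: row=10, L[10]='e', prepend. Next row=LF[10]=4
  step 5: row=4, L[4]='m', prepend. Next row=LF[4]=9
  step 6: row=9, L[9]='t', prepend. Next row=LF[9]=18
  step 7: row=18, L[18]='n', prepend. Next row=LF[18]=11
  step 8: row=11, L[11]='i', prepend. Next row=LF[11]=5
  step 9: row=5, L[5]='o', prepend. Next row=LF[5]=12
  step 10: row=12, L[12]='p', prepend. Next row=LF[12]=13
  step 11: row=13, L[13]='p', prepend. Next row=LF[13]=14
  step 12: row=14, L[14]='a', prepend. Next row=LF[14]=1
  step 13: row=1, L[1]='s', prepend. Next row=LF[1]=15
  step 14: row=15, L[15]='i', prepend. Next row=LF[15]=6
  step 15: row=6, L[6]='d', prepend. Next row=LF[6]=2
  step 16: row=2, L[2]='e', prepend. Next row=LF[2]=3
  step 17: row=3, L[3]='l', prepend. Next row=LF[3]=8
  step 18: row=8, L[8]='z', prepend. Next row=LF[8]=19
  step 19: row=19, L[19]='z', prepend. Next row=LF[19]=20
  step 20: row=20, L[20]='i', prepend. Next row=LF[20]=7
  step 21: row=7, L[7]='s', prepend. Next row=LF[7]=16
Reversed output: sizzledisappointment$

Answer: sizzledisappointment$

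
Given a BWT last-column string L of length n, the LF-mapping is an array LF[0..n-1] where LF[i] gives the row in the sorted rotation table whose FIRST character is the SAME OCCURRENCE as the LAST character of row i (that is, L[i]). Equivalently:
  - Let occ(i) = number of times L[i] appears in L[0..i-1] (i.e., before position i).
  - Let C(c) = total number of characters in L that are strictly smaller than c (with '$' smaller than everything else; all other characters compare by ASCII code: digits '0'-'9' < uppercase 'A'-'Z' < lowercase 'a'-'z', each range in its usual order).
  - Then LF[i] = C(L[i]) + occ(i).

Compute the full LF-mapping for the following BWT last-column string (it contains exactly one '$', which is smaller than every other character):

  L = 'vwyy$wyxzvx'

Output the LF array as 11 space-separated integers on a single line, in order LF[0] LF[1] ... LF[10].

Answer: 1 3 7 8 0 4 9 5 10 2 6

Derivation:
Char counts: '$':1, 'v':2, 'w':2, 'x':2, 'y':3, 'z':1
C (first-col start): C('$')=0, C('v')=1, C('w')=3, C('x')=5, C('y')=7, C('z')=10
L[0]='v': occ=0, LF[0]=C('v')+0=1+0=1
L[1]='w': occ=0, LF[1]=C('w')+0=3+0=3
L[2]='y': occ=0, LF[2]=C('y')+0=7+0=7
L[3]='y': occ=1, LF[3]=C('y')+1=7+1=8
L[4]='$': occ=0, LF[4]=C('$')+0=0+0=0
L[5]='w': occ=1, LF[5]=C('w')+1=3+1=4
L[6]='y': occ=2, LF[6]=C('y')+2=7+2=9
L[7]='x': occ=0, LF[7]=C('x')+0=5+0=5
L[8]='z': occ=0, LF[8]=C('z')+0=10+0=10
L[9]='v': occ=1, LF[9]=C('v')+1=1+1=2
L[10]='x': occ=1, LF[10]=C('x')+1=5+1=6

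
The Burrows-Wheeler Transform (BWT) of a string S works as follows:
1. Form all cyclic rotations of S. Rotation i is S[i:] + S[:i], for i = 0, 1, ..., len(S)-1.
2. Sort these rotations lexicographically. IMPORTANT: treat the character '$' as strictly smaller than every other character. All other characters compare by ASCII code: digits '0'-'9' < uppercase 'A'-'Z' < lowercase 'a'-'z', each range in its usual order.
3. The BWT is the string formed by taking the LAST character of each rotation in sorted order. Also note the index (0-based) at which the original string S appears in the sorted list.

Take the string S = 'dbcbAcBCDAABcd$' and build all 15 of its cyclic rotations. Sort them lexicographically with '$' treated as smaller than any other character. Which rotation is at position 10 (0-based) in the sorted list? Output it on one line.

All 15 rotations (rotation i = S[i:]+S[:i]):
  rot[0] = dbcbAcBCDAABcd$
  rot[1] = bcbAcBCDAABcd$d
  rot[2] = cbAcBCDAABcd$db
  rot[3] = bAcBCDAABcd$dbc
  rot[4] = AcBCDAABcd$dbcb
  rot[5] = cBCDAABcd$dbcbA
  rot[6] = BCDAABcd$dbcbAc
  rot[7] = CDAABcd$dbcbAcB
  rot[8] = DAABcd$dbcbAcBC
  rot[9] = AABcd$dbcbAcBCD
  rot[10] = ABcd$dbcbAcBCDA
  rot[11] = Bcd$dbcbAcBCDAA
  rot[12] = cd$dbcbAcBCDAAB
  rot[13] = d$dbcbAcBCDAABc
  rot[14] = $dbcbAcBCDAABcd
Sorted (with $ < everything):
  sorted[0] = $dbcbAcBCDAABcd
  sorted[1] = AABcd$dbcbAcBCD
  sorted[2] = ABcd$dbcbAcBCDA
  sorted[3] = AcBCDAABcd$dbcb
  sorted[4] = BCDAABcd$dbcbAc
  sorted[5] = Bcd$dbcbAcBCDAA
  sorted[6] = CDAABcd$dbcbAcB
  sorted[7] = DAABcd$dbcbAcBC
  sorted[8] = bAcBCDAABcd$dbc
  sorted[9] = bcbAcBCDAABcd$d
  sorted[10] = cBCDAABcd$dbcbA
  sorted[11] = cbAcBCDAABcd$db
  sorted[12] = cd$dbcbAcBCDAAB
  sorted[13] = d$dbcbAcBCDAABc
  sorted[14] = dbcbAcBCDAABcd$
sorted[10] = cBCDAABcd$dbcbA

Answer: cBCDAABcd$dbcbA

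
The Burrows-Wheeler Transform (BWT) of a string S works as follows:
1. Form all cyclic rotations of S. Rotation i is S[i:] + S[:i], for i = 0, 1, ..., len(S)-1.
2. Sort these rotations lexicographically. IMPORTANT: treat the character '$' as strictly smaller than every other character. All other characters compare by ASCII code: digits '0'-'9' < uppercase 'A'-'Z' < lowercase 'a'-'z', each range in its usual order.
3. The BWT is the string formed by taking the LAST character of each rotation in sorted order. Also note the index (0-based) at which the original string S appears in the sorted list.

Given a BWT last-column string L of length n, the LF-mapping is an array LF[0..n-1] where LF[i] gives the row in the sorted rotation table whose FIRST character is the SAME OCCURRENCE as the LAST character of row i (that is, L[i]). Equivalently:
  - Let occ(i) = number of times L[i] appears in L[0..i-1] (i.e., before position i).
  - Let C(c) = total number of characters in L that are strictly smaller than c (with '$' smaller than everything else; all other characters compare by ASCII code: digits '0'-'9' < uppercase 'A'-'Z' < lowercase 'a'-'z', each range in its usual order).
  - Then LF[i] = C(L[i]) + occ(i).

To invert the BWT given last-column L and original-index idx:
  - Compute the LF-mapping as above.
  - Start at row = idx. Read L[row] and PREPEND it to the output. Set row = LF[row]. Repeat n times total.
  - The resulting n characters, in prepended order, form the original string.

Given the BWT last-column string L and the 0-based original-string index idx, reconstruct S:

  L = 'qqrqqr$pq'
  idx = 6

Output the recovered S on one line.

Answer: qrqqqprq$

Derivation:
LF mapping: 2 3 7 4 5 8 0 1 6
Walk LF starting at row 6, prepending L[row]:
  step 1: row=6, L[6]='$', prepend. Next row=LF[6]=0
  step 2: row=0, L[0]='q', prepend. Next row=LF[0]=2
  step 3: row=2, L[2]='r', prepend. Next row=LF[2]=7
  step 4: row=7, L[7]='p', prepend. Next row=LF[7]=1
  step 5: row=1, L[1]='q', prepend. Next row=LF[1]=3
  step 6: row=3, L[3]='q', prepend. Next row=LF[3]=4
  step 7: row=4, L[4]='q', prepend. Next row=LF[4]=5
  step 8: row=5, L[5]='r', prepend. Next row=LF[5]=8
  step 9: row=8, L[8]='q', prepend. Next row=LF[8]=6
Reversed output: qrqqqprq$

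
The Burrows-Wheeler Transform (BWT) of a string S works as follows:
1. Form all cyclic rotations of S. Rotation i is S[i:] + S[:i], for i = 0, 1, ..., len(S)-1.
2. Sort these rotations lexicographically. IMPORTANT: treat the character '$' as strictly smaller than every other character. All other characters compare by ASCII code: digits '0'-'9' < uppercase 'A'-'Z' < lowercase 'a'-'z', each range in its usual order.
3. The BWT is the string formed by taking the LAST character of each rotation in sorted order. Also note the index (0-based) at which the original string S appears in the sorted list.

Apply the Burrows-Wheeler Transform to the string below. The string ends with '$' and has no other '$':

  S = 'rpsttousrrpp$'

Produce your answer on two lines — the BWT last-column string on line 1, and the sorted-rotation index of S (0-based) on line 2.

Answer: ptprrr$suptso
6

Derivation:
All 13 rotations (rotation i = S[i:]+S[:i]):
  rot[0] = rpsttousrrpp$
  rot[1] = psttousrrpp$r
  rot[2] = sttousrrpp$rp
  rot[3] = ttousrrpp$rps
  rot[4] = tousrrpp$rpst
  rot[5] = ousrrpp$rpstt
  rot[6] = usrrpp$rpstto
  rot[7] = srrpp$rpsttou
  rot[8] = rrpp$rpsttous
  rot[9] = rpp$rpsttousr
  rot[10] = pp$rpsttousrr
  rot[11] = p$rpsttousrrp
  rot[12] = $rpsttousrrpp
Sorted (with $ < everything):
  sorted[0] = $rpsttousrrpp  (last char: 'p')
  sorted[1] = ousrrpp$rpstt  (last char: 't')
  sorted[2] = p$rpsttousrrp  (last char: 'p')
  sorted[3] = pp$rpsttousrr  (last char: 'r')
  sorted[4] = psttousrrpp$r  (last char: 'r')
  sorted[5] = rpp$rpsttousr  (last char: 'r')
  sorted[6] = rpsttousrrpp$  (last char: '$')
  sorted[7] = rrpp$rpsttous  (last char: 's')
  sorted[8] = srrpp$rpsttou  (last char: 'u')
  sorted[9] = sttousrrpp$rp  (last char: 'p')
  sorted[10] = tousrrpp$rpst  (last char: 't')
  sorted[11] = ttousrrpp$rps  (last char: 's')
  sorted[12] = usrrpp$rpstto  (last char: 'o')
Last column: ptprrr$suptso
Original string S is at sorted index 6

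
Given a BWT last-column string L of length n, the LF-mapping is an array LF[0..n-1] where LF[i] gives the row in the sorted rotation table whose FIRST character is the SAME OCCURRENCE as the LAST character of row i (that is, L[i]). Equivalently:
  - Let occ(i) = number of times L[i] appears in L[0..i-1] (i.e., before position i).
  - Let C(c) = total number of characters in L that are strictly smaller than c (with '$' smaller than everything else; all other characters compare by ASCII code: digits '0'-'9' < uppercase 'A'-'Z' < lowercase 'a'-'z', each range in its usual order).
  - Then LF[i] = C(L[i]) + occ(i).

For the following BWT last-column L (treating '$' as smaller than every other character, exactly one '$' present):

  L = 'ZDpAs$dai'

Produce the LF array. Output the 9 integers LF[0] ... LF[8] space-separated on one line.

Answer: 3 2 7 1 8 0 5 4 6

Derivation:
Char counts: '$':1, 'A':1, 'D':1, 'Z':1, 'a':1, 'd':1, 'i':1, 'p':1, 's':1
C (first-col start): C('$')=0, C('A')=1, C('D')=2, C('Z')=3, C('a')=4, C('d')=5, C('i')=6, C('p')=7, C('s')=8
L[0]='Z': occ=0, LF[0]=C('Z')+0=3+0=3
L[1]='D': occ=0, LF[1]=C('D')+0=2+0=2
L[2]='p': occ=0, LF[2]=C('p')+0=7+0=7
L[3]='A': occ=0, LF[3]=C('A')+0=1+0=1
L[4]='s': occ=0, LF[4]=C('s')+0=8+0=8
L[5]='$': occ=0, LF[5]=C('$')+0=0+0=0
L[6]='d': occ=0, LF[6]=C('d')+0=5+0=5
L[7]='a': occ=0, LF[7]=C('a')+0=4+0=4
L[8]='i': occ=0, LF[8]=C('i')+0=6+0=6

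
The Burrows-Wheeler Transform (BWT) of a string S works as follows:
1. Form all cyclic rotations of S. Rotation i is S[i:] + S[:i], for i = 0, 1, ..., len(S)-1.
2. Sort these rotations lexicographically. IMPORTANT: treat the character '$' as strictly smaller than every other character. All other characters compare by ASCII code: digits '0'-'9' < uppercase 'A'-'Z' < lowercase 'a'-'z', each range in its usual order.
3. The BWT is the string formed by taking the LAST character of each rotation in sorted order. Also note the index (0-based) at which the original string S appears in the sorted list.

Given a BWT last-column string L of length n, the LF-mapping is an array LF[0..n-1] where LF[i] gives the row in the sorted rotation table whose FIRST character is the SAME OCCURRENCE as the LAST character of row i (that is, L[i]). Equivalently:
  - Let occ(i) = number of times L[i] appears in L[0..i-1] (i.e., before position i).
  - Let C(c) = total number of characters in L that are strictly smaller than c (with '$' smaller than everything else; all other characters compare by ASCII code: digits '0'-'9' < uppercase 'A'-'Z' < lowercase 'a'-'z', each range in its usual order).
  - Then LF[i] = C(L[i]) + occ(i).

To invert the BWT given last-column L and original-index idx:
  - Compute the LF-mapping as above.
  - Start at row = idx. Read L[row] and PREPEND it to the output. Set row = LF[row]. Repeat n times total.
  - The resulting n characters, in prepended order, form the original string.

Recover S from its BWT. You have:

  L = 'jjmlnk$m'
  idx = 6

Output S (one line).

LF mapping: 1 2 5 4 7 3 0 6
Walk LF starting at row 6, prepending L[row]:
  step 1: row=6, L[6]='$', prepend. Next row=LF[6]=0
  step 2: row=0, L[0]='j', prepend. Next row=LF[0]=1
  step 3: row=1, L[1]='j', prepend. Next row=LF[1]=2
  step 4: row=2, L[2]='m', prepend. Next row=LF[2]=5
  step 5: row=5, L[5]='k', prepend. Next row=LF[5]=3
  step 6: row=3, L[3]='l', prepend. Next row=LF[3]=4
  step 7: row=4, L[4]='n', prepend. Next row=LF[4]=7
  step 8: row=7, L[7]='m', prepend. Next row=LF[7]=6
Reversed output: mnlkmjj$

Answer: mnlkmjj$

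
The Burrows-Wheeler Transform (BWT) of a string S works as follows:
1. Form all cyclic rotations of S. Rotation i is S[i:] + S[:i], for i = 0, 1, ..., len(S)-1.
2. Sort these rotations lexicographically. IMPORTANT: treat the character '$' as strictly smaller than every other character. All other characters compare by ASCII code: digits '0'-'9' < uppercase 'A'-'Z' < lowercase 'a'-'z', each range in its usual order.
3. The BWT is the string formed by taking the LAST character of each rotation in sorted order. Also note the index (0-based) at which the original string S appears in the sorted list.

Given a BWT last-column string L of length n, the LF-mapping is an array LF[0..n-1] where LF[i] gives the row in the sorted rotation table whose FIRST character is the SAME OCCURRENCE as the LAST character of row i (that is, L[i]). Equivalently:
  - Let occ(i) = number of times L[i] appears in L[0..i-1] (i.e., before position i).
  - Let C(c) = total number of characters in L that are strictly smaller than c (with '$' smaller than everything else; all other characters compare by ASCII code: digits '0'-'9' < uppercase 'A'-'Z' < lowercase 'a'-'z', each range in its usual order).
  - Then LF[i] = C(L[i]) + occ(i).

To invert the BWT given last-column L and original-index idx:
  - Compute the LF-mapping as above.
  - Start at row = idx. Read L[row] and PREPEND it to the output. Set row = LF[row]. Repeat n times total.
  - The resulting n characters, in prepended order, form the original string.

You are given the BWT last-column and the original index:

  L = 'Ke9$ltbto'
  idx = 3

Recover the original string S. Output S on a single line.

LF mapping: 2 4 1 0 5 7 3 8 6
Walk LF starting at row 3, prepending L[row]:
  step 1: row=3, L[3]='$', prepend. Next row=LF[3]=0
  step 2: row=0, L[0]='K', prepend. Next row=LF[0]=2
  step 3: row=2, L[2]='9', prepend. Next row=LF[2]=1
  step 4: row=1, L[1]='e', prepend. Next row=LF[1]=4
  step 5: row=4, L[4]='l', prepend. Next row=LF[4]=5
  step 6: row=5, L[5]='t', prepend. Next row=LF[5]=7
  step 7: row=7, L[7]='t', prepend. Next row=LF[7]=8
  step 8: row=8, L[8]='o', prepend. Next row=LF[8]=6
  step 9: row=6, L[6]='b', prepend. Next row=LF[6]=3
Reversed output: bottle9K$

Answer: bottle9K$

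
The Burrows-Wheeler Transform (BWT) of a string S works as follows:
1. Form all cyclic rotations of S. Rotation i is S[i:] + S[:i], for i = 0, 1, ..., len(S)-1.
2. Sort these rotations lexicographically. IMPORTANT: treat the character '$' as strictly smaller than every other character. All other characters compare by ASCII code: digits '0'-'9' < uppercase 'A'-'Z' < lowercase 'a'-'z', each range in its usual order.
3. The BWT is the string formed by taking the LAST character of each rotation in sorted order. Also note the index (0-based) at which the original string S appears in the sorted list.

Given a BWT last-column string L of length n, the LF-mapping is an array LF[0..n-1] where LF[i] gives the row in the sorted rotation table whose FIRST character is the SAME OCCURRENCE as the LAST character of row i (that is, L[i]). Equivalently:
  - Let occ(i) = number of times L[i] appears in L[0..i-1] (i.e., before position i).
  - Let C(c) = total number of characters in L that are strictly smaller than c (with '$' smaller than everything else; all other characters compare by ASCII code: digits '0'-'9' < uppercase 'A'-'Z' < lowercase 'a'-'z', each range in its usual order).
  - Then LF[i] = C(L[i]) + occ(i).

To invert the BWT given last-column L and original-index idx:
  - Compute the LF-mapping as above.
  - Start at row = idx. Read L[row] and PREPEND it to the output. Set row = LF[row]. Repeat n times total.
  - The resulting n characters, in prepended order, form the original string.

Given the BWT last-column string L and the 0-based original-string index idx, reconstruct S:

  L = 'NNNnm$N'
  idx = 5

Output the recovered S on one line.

LF mapping: 1 2 3 6 5 0 4
Walk LF starting at row 5, prepending L[row]:
  step 1: row=5, L[5]='$', prepend. Next row=LF[5]=0
  step 2: row=0, L[0]='N', prepend. Next row=LF[0]=1
  step 3: row=1, L[1]='N', prepend. Next row=LF[1]=2
  step 4: row=2, L[2]='N', prepend. Next row=LF[2]=3
  step 5: row=3, L[3]='n', prepend. Next row=LF[3]=6
  step 6: row=6, L[6]='N', prepend. Next row=LF[6]=4
  step 7: row=4, L[4]='m', prepend. Next row=LF[4]=5
Reversed output: mNnNNN$

Answer: mNnNNN$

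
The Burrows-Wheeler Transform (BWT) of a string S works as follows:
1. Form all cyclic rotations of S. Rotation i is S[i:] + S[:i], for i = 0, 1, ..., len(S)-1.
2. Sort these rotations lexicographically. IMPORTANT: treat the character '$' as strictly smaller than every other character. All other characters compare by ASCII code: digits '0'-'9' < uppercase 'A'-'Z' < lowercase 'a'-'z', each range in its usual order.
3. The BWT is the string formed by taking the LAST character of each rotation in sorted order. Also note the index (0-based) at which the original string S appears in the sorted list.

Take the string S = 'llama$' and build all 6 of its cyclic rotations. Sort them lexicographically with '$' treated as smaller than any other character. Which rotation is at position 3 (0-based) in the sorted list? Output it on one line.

Answer: lama$l

Derivation:
All 6 rotations (rotation i = S[i:]+S[:i]):
  rot[0] = llama$
  rot[1] = lama$l
  rot[2] = ama$ll
  rot[3] = ma$lla
  rot[4] = a$llam
  rot[5] = $llama
Sorted (with $ < everything):
  sorted[0] = $llama
  sorted[1] = a$llam
  sorted[2] = ama$ll
  sorted[3] = lama$l
  sorted[4] = llama$
  sorted[5] = ma$lla
sorted[3] = lama$l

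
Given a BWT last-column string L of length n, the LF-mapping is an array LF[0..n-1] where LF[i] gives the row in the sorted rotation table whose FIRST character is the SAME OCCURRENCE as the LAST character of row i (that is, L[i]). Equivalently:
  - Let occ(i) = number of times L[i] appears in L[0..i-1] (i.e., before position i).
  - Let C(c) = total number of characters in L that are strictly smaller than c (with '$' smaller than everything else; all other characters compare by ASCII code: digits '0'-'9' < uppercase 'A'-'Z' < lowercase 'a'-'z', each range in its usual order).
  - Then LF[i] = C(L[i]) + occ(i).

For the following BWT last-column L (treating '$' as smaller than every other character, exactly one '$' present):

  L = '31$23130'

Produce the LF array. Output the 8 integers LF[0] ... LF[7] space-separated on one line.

Char counts: '$':1, '0':1, '1':2, '2':1, '3':3
C (first-col start): C('$')=0, C('0')=1, C('1')=2, C('2')=4, C('3')=5
L[0]='3': occ=0, LF[0]=C('3')+0=5+0=5
L[1]='1': occ=0, LF[1]=C('1')+0=2+0=2
L[2]='$': occ=0, LF[2]=C('$')+0=0+0=0
L[3]='2': occ=0, LF[3]=C('2')+0=4+0=4
L[4]='3': occ=1, LF[4]=C('3')+1=5+1=6
L[5]='1': occ=1, LF[5]=C('1')+1=2+1=3
L[6]='3': occ=2, LF[6]=C('3')+2=5+2=7
L[7]='0': occ=0, LF[7]=C('0')+0=1+0=1

Answer: 5 2 0 4 6 3 7 1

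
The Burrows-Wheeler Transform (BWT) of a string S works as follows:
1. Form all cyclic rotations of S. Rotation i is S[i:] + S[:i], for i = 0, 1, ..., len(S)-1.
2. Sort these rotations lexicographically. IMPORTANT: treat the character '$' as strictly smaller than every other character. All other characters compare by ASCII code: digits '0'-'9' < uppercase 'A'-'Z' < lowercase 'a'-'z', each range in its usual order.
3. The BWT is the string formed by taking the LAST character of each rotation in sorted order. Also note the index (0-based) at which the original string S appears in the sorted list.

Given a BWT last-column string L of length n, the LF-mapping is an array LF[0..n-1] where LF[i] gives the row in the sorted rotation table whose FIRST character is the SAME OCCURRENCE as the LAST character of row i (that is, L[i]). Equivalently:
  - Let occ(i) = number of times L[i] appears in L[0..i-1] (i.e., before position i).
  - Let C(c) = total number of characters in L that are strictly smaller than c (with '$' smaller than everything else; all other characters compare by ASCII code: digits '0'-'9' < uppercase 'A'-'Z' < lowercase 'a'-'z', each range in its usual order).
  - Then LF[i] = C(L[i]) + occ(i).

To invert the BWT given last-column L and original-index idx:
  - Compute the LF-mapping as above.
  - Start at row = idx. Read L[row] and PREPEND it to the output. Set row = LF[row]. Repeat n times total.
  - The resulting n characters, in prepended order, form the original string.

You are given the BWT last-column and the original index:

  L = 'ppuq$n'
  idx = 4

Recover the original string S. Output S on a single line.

Answer: qpnup$

Derivation:
LF mapping: 2 3 5 4 0 1
Walk LF starting at row 4, prepending L[row]:
  step 1: row=4, L[4]='$', prepend. Next row=LF[4]=0
  step 2: row=0, L[0]='p', prepend. Next row=LF[0]=2
  step 3: row=2, L[2]='u', prepend. Next row=LF[2]=5
  step 4: row=5, L[5]='n', prepend. Next row=LF[5]=1
  step 5: row=1, L[1]='p', prepend. Next row=LF[1]=3
  step 6: row=3, L[3]='q', prepend. Next row=LF[3]=4
Reversed output: qpnup$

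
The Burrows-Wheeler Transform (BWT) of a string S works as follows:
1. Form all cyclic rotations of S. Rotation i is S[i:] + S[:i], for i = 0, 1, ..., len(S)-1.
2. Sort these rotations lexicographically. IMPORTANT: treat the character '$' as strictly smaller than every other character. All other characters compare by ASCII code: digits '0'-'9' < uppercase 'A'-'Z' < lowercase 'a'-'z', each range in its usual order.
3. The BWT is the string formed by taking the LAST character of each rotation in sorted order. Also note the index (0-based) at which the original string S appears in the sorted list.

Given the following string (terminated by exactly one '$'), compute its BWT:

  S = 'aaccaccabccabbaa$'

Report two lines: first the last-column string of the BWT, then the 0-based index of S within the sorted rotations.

Answer: aab$cccabaacccbaa
3

Derivation:
All 17 rotations (rotation i = S[i:]+S[:i]):
  rot[0] = aaccaccabccabbaa$
  rot[1] = accaccabccabbaa$a
  rot[2] = ccaccabccabbaa$aa
  rot[3] = caccabccabbaa$aac
  rot[4] = accabccabbaa$aacc
  rot[5] = ccabccabbaa$aacca
  rot[6] = cabccabbaa$aaccac
  rot[7] = abccabbaa$aaccacc
  rot[8] = bccabbaa$aaccacca
  rot[9] = ccabbaa$aaccaccab
  rot[10] = cabbaa$aaccaccabc
  rot[11] = abbaa$aaccaccabcc
  rot[12] = bbaa$aaccaccabcca
  rot[13] = baa$aaccaccabccab
  rot[14] = aa$aaccaccabccabb
  rot[15] = a$aaccaccabccabba
  rot[16] = $aaccaccabccabbaa
Sorted (with $ < everything):
  sorted[0] = $aaccaccabccabbaa  (last char: 'a')
  sorted[1] = a$aaccaccabccabba  (last char: 'a')
  sorted[2] = aa$aaccaccabccabb  (last char: 'b')
  sorted[3] = aaccaccabccabbaa$  (last char: '$')
  sorted[4] = abbaa$aaccaccabcc  (last char: 'c')
  sorted[5] = abccabbaa$aaccacc  (last char: 'c')
  sorted[6] = accabccabbaa$aacc  (last char: 'c')
  sorted[7] = accaccabccabbaa$a  (last char: 'a')
  sorted[8] = baa$aaccaccabccab  (last char: 'b')
  sorted[9] = bbaa$aaccaccabcca  (last char: 'a')
  sorted[10] = bccabbaa$aaccacca  (last char: 'a')
  sorted[11] = cabbaa$aaccaccabc  (last char: 'c')
  sorted[12] = cabccabbaa$aaccac  (last char: 'c')
  sorted[13] = caccabccabbaa$aac  (last char: 'c')
  sorted[14] = ccabbaa$aaccaccab  (last char: 'b')
  sorted[15] = ccabccabbaa$aacca  (last char: 'a')
  sorted[16] = ccaccabccabbaa$aa  (last char: 'a')
Last column: aab$cccabaacccbaa
Original string S is at sorted index 3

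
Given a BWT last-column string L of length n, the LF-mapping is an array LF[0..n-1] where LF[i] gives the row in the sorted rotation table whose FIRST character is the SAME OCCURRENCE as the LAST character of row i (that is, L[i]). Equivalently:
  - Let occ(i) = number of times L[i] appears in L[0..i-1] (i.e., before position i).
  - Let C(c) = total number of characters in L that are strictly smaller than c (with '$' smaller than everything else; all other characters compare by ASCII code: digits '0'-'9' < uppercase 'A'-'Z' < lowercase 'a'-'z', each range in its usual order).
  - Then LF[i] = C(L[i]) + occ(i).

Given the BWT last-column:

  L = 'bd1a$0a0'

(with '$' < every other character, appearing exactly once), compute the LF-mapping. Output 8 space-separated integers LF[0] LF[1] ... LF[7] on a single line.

Answer: 6 7 3 4 0 1 5 2

Derivation:
Char counts: '$':1, '0':2, '1':1, 'a':2, 'b':1, 'd':1
C (first-col start): C('$')=0, C('0')=1, C('1')=3, C('a')=4, C('b')=6, C('d')=7
L[0]='b': occ=0, LF[0]=C('b')+0=6+0=6
L[1]='d': occ=0, LF[1]=C('d')+0=7+0=7
L[2]='1': occ=0, LF[2]=C('1')+0=3+0=3
L[3]='a': occ=0, LF[3]=C('a')+0=4+0=4
L[4]='$': occ=0, LF[4]=C('$')+0=0+0=0
L[5]='0': occ=0, LF[5]=C('0')+0=1+0=1
L[6]='a': occ=1, LF[6]=C('a')+1=4+1=5
L[7]='0': occ=1, LF[7]=C('0')+1=1+1=2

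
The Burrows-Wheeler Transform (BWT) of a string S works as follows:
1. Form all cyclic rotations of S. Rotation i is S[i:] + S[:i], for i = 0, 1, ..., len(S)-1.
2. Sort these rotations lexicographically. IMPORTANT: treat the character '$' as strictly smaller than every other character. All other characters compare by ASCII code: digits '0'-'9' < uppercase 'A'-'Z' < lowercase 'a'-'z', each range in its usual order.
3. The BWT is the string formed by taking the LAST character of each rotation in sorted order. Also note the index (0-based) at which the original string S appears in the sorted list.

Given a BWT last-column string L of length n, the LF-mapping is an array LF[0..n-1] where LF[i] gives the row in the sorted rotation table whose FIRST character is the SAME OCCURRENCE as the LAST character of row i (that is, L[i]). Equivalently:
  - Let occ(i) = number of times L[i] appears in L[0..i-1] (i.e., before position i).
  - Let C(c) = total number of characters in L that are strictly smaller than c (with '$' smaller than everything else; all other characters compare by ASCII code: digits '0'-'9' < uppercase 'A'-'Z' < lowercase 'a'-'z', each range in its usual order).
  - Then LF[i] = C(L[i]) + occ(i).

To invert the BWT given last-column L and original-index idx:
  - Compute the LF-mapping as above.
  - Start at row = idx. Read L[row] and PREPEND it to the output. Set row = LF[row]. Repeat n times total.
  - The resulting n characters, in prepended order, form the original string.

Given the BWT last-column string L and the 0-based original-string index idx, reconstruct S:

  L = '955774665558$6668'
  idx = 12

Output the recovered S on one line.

Answer: 7554567566568689$

Derivation:
LF mapping: 16 2 3 12 13 1 7 8 4 5 6 14 0 9 10 11 15
Walk LF starting at row 12, prepending L[row]:
  step 1: row=12, L[12]='$', prepend. Next row=LF[12]=0
  step 2: row=0, L[0]='9', prepend. Next row=LF[0]=16
  step 3: row=16, L[16]='8', prepend. Next row=LF[16]=15
  step 4: row=15, L[15]='6', prepend. Next row=LF[15]=11
  step 5: row=11, L[11]='8', prepend. Next row=LF[11]=14
  step 6: row=14, L[14]='6', prepend. Next row=LF[14]=10
  step 7: row=10, L[10]='5', prepend. Next row=LF[10]=6
  step 8: row=6, L[6]='6', prepend. Next row=LF[6]=7
  step 9: row=7, L[7]='6', prepend. Next row=LF[7]=8
  step 10: row=8, L[8]='5', prepend. Next row=LF[8]=4
  step 11: row=4, L[4]='7', prepend. Next row=LF[4]=13
  step 12: row=13, L[13]='6', prepend. Next row=LF[13]=9
  step 13: row=9, L[9]='5', prepend. Next row=LF[9]=5
  step 14: row=5, L[5]='4', prepend. Next row=LF[5]=1
  step 15: row=1, L[1]='5', prepend. Next row=LF[1]=2
  step 16: row=2, L[2]='5', prepend. Next row=LF[2]=3
  step 17: row=3, L[3]='7', prepend. Next row=LF[3]=12
Reversed output: 7554567566568689$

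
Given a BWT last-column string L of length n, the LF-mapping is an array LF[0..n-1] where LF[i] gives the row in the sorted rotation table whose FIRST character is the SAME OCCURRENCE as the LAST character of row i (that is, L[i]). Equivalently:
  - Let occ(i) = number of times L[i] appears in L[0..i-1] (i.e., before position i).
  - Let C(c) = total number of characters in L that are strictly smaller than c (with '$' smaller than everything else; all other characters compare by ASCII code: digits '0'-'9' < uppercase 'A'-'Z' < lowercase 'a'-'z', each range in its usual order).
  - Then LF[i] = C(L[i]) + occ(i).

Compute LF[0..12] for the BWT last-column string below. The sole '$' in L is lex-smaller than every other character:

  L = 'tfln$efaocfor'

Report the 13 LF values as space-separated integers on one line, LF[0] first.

Answer: 12 4 7 8 0 3 5 1 9 2 6 10 11

Derivation:
Char counts: '$':1, 'a':1, 'c':1, 'e':1, 'f':3, 'l':1, 'n':1, 'o':2, 'r':1, 't':1
C (first-col start): C('$')=0, C('a')=1, C('c')=2, C('e')=3, C('f')=4, C('l')=7, C('n')=8, C('o')=9, C('r')=11, C('t')=12
L[0]='t': occ=0, LF[0]=C('t')+0=12+0=12
L[1]='f': occ=0, LF[1]=C('f')+0=4+0=4
L[2]='l': occ=0, LF[2]=C('l')+0=7+0=7
L[3]='n': occ=0, LF[3]=C('n')+0=8+0=8
L[4]='$': occ=0, LF[4]=C('$')+0=0+0=0
L[5]='e': occ=0, LF[5]=C('e')+0=3+0=3
L[6]='f': occ=1, LF[6]=C('f')+1=4+1=5
L[7]='a': occ=0, LF[7]=C('a')+0=1+0=1
L[8]='o': occ=0, LF[8]=C('o')+0=9+0=9
L[9]='c': occ=0, LF[9]=C('c')+0=2+0=2
L[10]='f': occ=2, LF[10]=C('f')+2=4+2=6
L[11]='o': occ=1, LF[11]=C('o')+1=9+1=10
L[12]='r': occ=0, LF[12]=C('r')+0=11+0=11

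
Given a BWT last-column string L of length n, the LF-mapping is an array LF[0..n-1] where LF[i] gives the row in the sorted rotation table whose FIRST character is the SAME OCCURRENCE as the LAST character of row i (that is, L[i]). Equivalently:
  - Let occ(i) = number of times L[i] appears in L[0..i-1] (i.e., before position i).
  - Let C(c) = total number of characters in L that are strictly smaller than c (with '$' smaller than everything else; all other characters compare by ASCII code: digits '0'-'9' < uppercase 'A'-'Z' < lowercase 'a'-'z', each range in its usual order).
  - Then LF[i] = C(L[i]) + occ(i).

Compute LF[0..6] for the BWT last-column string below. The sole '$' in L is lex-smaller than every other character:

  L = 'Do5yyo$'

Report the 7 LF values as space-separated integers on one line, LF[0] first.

Char counts: '$':1, '5':1, 'D':1, 'o':2, 'y':2
C (first-col start): C('$')=0, C('5')=1, C('D')=2, C('o')=3, C('y')=5
L[0]='D': occ=0, LF[0]=C('D')+0=2+0=2
L[1]='o': occ=0, LF[1]=C('o')+0=3+0=3
L[2]='5': occ=0, LF[2]=C('5')+0=1+0=1
L[3]='y': occ=0, LF[3]=C('y')+0=5+0=5
L[4]='y': occ=1, LF[4]=C('y')+1=5+1=6
L[5]='o': occ=1, LF[5]=C('o')+1=3+1=4
L[6]='$': occ=0, LF[6]=C('$')+0=0+0=0

Answer: 2 3 1 5 6 4 0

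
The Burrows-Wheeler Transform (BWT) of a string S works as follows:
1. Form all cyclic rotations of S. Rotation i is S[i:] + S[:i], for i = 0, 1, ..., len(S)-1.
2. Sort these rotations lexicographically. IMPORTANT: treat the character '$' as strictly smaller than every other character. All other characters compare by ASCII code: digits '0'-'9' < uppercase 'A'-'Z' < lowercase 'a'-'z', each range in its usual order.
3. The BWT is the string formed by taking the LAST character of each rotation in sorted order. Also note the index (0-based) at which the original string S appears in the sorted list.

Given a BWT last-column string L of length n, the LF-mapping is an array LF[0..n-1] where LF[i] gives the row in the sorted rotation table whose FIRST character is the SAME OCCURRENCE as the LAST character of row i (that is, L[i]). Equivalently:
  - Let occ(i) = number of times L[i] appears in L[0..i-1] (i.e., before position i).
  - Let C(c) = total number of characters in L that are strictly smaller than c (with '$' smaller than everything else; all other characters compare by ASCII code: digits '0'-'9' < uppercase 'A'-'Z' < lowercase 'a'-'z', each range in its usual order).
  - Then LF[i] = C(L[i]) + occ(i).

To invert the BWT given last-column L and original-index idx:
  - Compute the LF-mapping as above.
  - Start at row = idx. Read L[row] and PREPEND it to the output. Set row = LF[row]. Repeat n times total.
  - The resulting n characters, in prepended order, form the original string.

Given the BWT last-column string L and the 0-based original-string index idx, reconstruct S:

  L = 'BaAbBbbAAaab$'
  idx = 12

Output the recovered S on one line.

LF mapping: 4 6 1 9 5 10 11 2 3 7 8 12 0
Walk LF starting at row 12, prepending L[row]:
  step 1: row=12, L[12]='$', prepend. Next row=LF[12]=0
  step 2: row=0, L[0]='B', prepend. Next row=LF[0]=4
  step 3: row=4, L[4]='B', prepend. Next row=LF[4]=5
  step 4: row=5, L[5]='b', prepend. Next row=LF[5]=10
  step 5: row=10, L[10]='a', prepend. Next row=LF[10]=8
  step 6: row=8, L[8]='A', prepend. Next row=LF[8]=3
  step 7: row=3, L[3]='b', prepend. Next row=LF[3]=9
  step 8: row=9, L[9]='a', prepend. Next row=LF[9]=7
  step 9: row=7, L[7]='A', prepend. Next row=LF[7]=2
  step 10: row=2, L[2]='A', prepend. Next row=LF[2]=1
  step 11: row=1, L[1]='a', prepend. Next row=LF[1]=6
  step 12: row=6, L[6]='b', prepend. Next row=LF[6]=11
  step 13: row=11, L[11]='b', prepend. Next row=LF[11]=12
Reversed output: bbaAAabAabBB$

Answer: bbaAAabAabBB$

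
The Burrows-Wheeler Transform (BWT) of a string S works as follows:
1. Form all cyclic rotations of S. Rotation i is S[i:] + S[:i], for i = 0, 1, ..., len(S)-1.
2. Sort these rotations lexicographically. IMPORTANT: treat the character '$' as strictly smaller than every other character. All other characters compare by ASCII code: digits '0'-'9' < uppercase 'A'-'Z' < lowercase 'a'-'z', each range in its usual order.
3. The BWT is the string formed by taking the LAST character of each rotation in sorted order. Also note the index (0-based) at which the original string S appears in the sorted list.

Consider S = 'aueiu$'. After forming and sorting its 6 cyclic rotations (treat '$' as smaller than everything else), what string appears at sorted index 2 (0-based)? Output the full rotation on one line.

All 6 rotations (rotation i = S[i:]+S[:i]):
  rot[0] = aueiu$
  rot[1] = ueiu$a
  rot[2] = eiu$au
  rot[3] = iu$aue
  rot[4] = u$auei
  rot[5] = $aueiu
Sorted (with $ < everything):
  sorted[0] = $aueiu
  sorted[1] = aueiu$
  sorted[2] = eiu$au
  sorted[3] = iu$aue
  sorted[4] = u$auei
  sorted[5] = ueiu$a
sorted[2] = eiu$au

Answer: eiu$au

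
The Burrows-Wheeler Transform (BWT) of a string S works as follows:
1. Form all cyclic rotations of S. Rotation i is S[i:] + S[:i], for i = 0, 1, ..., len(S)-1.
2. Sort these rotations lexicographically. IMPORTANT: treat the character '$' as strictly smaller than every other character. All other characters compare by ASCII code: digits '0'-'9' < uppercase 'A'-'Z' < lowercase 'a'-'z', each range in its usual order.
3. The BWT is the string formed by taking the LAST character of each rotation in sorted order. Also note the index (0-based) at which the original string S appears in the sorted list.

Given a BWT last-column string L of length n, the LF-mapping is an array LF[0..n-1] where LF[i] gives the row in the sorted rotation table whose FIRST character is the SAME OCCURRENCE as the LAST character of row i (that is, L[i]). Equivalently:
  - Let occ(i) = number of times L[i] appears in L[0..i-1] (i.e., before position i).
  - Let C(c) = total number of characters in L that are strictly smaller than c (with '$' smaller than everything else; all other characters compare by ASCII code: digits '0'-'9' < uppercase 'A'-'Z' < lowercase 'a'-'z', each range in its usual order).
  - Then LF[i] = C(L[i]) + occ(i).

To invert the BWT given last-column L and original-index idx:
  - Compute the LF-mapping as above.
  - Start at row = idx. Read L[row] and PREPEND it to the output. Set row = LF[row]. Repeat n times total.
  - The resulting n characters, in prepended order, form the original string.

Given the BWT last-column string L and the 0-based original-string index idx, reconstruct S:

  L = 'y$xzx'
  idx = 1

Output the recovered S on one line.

Answer: xxzy$

Derivation:
LF mapping: 3 0 1 4 2
Walk LF starting at row 1, prepending L[row]:
  step 1: row=1, L[1]='$', prepend. Next row=LF[1]=0
  step 2: row=0, L[0]='y', prepend. Next row=LF[0]=3
  step 3: row=3, L[3]='z', prepend. Next row=LF[3]=4
  step 4: row=4, L[4]='x', prepend. Next row=LF[4]=2
  step 5: row=2, L[2]='x', prepend. Next row=LF[2]=1
Reversed output: xxzy$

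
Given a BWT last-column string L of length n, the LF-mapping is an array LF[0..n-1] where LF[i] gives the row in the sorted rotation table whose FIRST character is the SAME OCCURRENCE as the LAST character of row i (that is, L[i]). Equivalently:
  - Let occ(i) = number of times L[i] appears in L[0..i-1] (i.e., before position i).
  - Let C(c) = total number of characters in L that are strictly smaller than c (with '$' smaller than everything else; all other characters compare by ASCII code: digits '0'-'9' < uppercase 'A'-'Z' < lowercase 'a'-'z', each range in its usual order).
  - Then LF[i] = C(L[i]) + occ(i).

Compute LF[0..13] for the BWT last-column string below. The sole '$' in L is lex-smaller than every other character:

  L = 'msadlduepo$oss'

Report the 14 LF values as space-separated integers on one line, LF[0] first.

Char counts: '$':1, 'a':1, 'd':2, 'e':1, 'l':1, 'm':1, 'o':2, 'p':1, 's':3, 'u':1
C (first-col start): C('$')=0, C('a')=1, C('d')=2, C('e')=4, C('l')=5, C('m')=6, C('o')=7, C('p')=9, C('s')=10, C('u')=13
L[0]='m': occ=0, LF[0]=C('m')+0=6+0=6
L[1]='s': occ=0, LF[1]=C('s')+0=10+0=10
L[2]='a': occ=0, LF[2]=C('a')+0=1+0=1
L[3]='d': occ=0, LF[3]=C('d')+0=2+0=2
L[4]='l': occ=0, LF[4]=C('l')+0=5+0=5
L[5]='d': occ=1, LF[5]=C('d')+1=2+1=3
L[6]='u': occ=0, LF[6]=C('u')+0=13+0=13
L[7]='e': occ=0, LF[7]=C('e')+0=4+0=4
L[8]='p': occ=0, LF[8]=C('p')+0=9+0=9
L[9]='o': occ=0, LF[9]=C('o')+0=7+0=7
L[10]='$': occ=0, LF[10]=C('$')+0=0+0=0
L[11]='o': occ=1, LF[11]=C('o')+1=7+1=8
L[12]='s': occ=1, LF[12]=C('s')+1=10+1=11
L[13]='s': occ=2, LF[13]=C('s')+2=10+2=12

Answer: 6 10 1 2 5 3 13 4 9 7 0 8 11 12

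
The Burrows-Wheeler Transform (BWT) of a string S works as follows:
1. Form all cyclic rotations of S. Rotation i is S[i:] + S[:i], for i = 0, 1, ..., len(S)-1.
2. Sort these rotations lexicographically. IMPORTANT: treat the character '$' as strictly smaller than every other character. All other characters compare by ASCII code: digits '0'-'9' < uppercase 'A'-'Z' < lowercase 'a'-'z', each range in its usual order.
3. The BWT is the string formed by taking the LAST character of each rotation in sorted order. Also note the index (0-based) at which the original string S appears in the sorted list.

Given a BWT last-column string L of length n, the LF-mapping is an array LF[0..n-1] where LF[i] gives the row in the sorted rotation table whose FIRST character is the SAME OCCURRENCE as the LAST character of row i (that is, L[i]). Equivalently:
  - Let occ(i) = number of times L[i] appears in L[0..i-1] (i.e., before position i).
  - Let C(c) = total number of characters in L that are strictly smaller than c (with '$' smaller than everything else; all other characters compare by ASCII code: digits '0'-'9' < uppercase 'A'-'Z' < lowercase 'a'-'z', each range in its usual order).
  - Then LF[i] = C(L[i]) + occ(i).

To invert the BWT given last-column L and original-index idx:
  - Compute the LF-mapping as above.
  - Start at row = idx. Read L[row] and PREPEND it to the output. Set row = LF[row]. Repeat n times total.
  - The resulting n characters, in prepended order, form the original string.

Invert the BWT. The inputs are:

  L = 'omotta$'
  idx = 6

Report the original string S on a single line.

LF mapping: 3 2 4 5 6 1 0
Walk LF starting at row 6, prepending L[row]:
  step 1: row=6, L[6]='$', prepend. Next row=LF[6]=0
  step 2: row=0, L[0]='o', prepend. Next row=LF[0]=3
  step 3: row=3, L[3]='t', prepend. Next row=LF[3]=5
  step 4: row=5, L[5]='a', prepend. Next row=LF[5]=1
  step 5: row=1, L[1]='m', prepend. Next row=LF[1]=2
  step 6: row=2, L[2]='o', prepend. Next row=LF[2]=4
  step 7: row=4, L[4]='t', prepend. Next row=LF[4]=6
Reversed output: tomato$

Answer: tomato$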